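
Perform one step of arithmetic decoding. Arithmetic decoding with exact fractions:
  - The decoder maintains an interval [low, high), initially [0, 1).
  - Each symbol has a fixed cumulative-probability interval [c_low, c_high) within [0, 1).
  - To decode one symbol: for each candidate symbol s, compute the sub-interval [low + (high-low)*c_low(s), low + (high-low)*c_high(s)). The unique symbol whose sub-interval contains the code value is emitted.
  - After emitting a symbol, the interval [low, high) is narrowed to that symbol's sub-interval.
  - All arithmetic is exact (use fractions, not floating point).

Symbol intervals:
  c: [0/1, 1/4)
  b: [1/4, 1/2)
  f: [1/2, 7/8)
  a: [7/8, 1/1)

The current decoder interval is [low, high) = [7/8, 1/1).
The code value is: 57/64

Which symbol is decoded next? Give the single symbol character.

Answer: c

Derivation:
Interval width = high − low = 1/1 − 7/8 = 1/8
Scaled code = (code − low) / width = (57/64 − 7/8) / 1/8 = 1/8
  c: [0/1, 1/4) ← scaled code falls here ✓
  b: [1/4, 1/2) 
  f: [1/2, 7/8) 
  a: [7/8, 1/1) 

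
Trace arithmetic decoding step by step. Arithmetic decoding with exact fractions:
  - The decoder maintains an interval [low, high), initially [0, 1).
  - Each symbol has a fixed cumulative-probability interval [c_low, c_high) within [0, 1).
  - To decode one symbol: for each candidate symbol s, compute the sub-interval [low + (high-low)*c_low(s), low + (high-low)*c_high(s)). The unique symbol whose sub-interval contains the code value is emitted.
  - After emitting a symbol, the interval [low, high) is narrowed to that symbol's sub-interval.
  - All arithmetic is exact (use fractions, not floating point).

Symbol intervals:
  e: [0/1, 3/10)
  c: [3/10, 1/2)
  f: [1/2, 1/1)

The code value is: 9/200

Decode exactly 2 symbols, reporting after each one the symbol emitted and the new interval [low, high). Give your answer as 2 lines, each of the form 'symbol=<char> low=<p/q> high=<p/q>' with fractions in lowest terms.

Answer: symbol=e low=0/1 high=3/10
symbol=e low=0/1 high=9/100

Derivation:
Step 1: interval [0/1, 1/1), width = 1/1 - 0/1 = 1/1
  'e': [0/1 + 1/1*0/1, 0/1 + 1/1*3/10) = [0/1, 3/10) <- contains code 9/200
  'c': [0/1 + 1/1*3/10, 0/1 + 1/1*1/2) = [3/10, 1/2)
  'f': [0/1 + 1/1*1/2, 0/1 + 1/1*1/1) = [1/2, 1/1)
  emit 'e', narrow to [0/1, 3/10)
Step 2: interval [0/1, 3/10), width = 3/10 - 0/1 = 3/10
  'e': [0/1 + 3/10*0/1, 0/1 + 3/10*3/10) = [0/1, 9/100) <- contains code 9/200
  'c': [0/1 + 3/10*3/10, 0/1 + 3/10*1/2) = [9/100, 3/20)
  'f': [0/1 + 3/10*1/2, 0/1 + 3/10*1/1) = [3/20, 3/10)
  emit 'e', narrow to [0/1, 9/100)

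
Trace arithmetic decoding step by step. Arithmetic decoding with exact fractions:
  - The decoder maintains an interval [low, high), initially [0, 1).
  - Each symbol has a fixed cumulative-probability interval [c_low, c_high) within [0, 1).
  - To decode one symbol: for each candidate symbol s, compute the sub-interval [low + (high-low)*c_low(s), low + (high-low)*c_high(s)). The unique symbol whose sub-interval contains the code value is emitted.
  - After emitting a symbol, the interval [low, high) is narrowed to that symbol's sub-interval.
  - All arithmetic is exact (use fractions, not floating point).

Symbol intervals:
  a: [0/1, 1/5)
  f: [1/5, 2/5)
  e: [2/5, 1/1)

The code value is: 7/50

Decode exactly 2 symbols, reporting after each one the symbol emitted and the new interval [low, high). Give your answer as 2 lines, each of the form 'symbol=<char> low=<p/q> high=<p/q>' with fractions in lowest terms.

Answer: symbol=a low=0/1 high=1/5
symbol=e low=2/25 high=1/5

Derivation:
Step 1: interval [0/1, 1/1), width = 1/1 - 0/1 = 1/1
  'a': [0/1 + 1/1*0/1, 0/1 + 1/1*1/5) = [0/1, 1/5) <- contains code 7/50
  'f': [0/1 + 1/1*1/5, 0/1 + 1/1*2/5) = [1/5, 2/5)
  'e': [0/1 + 1/1*2/5, 0/1 + 1/1*1/1) = [2/5, 1/1)
  emit 'a', narrow to [0/1, 1/5)
Step 2: interval [0/1, 1/5), width = 1/5 - 0/1 = 1/5
  'a': [0/1 + 1/5*0/1, 0/1 + 1/5*1/5) = [0/1, 1/25)
  'f': [0/1 + 1/5*1/5, 0/1 + 1/5*2/5) = [1/25, 2/25)
  'e': [0/1 + 1/5*2/5, 0/1 + 1/5*1/1) = [2/25, 1/5) <- contains code 7/50
  emit 'e', narrow to [2/25, 1/5)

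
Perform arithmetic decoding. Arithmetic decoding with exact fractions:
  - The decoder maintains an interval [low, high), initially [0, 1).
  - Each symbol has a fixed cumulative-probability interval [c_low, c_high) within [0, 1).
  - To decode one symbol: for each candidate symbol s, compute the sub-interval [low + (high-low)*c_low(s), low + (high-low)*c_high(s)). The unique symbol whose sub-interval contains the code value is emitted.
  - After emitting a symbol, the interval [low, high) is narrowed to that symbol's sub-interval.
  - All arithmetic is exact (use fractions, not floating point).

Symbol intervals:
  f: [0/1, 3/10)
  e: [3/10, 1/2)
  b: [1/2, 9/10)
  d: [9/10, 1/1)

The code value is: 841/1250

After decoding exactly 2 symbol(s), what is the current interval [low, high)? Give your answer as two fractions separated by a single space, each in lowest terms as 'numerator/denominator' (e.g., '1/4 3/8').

Answer: 31/50 7/10

Derivation:
Step 1: interval [0/1, 1/1), width = 1/1 - 0/1 = 1/1
  'f': [0/1 + 1/1*0/1, 0/1 + 1/1*3/10) = [0/1, 3/10)
  'e': [0/1 + 1/1*3/10, 0/1 + 1/1*1/2) = [3/10, 1/2)
  'b': [0/1 + 1/1*1/2, 0/1 + 1/1*9/10) = [1/2, 9/10) <- contains code 841/1250
  'd': [0/1 + 1/1*9/10, 0/1 + 1/1*1/1) = [9/10, 1/1)
  emit 'b', narrow to [1/2, 9/10)
Step 2: interval [1/2, 9/10), width = 9/10 - 1/2 = 2/5
  'f': [1/2 + 2/5*0/1, 1/2 + 2/5*3/10) = [1/2, 31/50)
  'e': [1/2 + 2/5*3/10, 1/2 + 2/5*1/2) = [31/50, 7/10) <- contains code 841/1250
  'b': [1/2 + 2/5*1/2, 1/2 + 2/5*9/10) = [7/10, 43/50)
  'd': [1/2 + 2/5*9/10, 1/2 + 2/5*1/1) = [43/50, 9/10)
  emit 'e', narrow to [31/50, 7/10)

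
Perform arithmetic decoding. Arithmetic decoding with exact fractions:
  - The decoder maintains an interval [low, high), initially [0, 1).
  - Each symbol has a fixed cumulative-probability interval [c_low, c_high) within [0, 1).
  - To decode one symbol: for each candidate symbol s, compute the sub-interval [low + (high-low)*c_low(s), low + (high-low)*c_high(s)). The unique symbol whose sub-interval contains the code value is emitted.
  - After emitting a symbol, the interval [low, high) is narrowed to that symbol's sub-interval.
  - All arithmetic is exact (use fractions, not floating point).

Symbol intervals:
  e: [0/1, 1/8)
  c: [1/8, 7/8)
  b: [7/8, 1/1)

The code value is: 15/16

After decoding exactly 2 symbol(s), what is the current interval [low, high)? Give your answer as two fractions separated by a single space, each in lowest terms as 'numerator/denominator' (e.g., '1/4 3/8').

Step 1: interval [0/1, 1/1), width = 1/1 - 0/1 = 1/1
  'e': [0/1 + 1/1*0/1, 0/1 + 1/1*1/8) = [0/1, 1/8)
  'c': [0/1 + 1/1*1/8, 0/1 + 1/1*7/8) = [1/8, 7/8)
  'b': [0/1 + 1/1*7/8, 0/1 + 1/1*1/1) = [7/8, 1/1) <- contains code 15/16
  emit 'b', narrow to [7/8, 1/1)
Step 2: interval [7/8, 1/1), width = 1/1 - 7/8 = 1/8
  'e': [7/8 + 1/8*0/1, 7/8 + 1/8*1/8) = [7/8, 57/64)
  'c': [7/8 + 1/8*1/8, 7/8 + 1/8*7/8) = [57/64, 63/64) <- contains code 15/16
  'b': [7/8 + 1/8*7/8, 7/8 + 1/8*1/1) = [63/64, 1/1)
  emit 'c', narrow to [57/64, 63/64)

Answer: 57/64 63/64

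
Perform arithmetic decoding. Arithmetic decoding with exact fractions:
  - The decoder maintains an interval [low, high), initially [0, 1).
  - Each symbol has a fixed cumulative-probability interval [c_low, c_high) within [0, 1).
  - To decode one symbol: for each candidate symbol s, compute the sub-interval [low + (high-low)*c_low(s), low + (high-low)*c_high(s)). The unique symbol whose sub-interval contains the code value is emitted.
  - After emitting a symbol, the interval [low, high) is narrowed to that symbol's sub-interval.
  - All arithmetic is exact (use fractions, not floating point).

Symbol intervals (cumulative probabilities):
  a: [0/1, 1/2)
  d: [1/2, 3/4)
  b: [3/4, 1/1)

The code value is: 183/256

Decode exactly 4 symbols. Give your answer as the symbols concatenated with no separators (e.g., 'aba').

Step 1: interval [0/1, 1/1), width = 1/1 - 0/1 = 1/1
  'a': [0/1 + 1/1*0/1, 0/1 + 1/1*1/2) = [0/1, 1/2)
  'd': [0/1 + 1/1*1/2, 0/1 + 1/1*3/4) = [1/2, 3/4) <- contains code 183/256
  'b': [0/1 + 1/1*3/4, 0/1 + 1/1*1/1) = [3/4, 1/1)
  emit 'd', narrow to [1/2, 3/4)
Step 2: interval [1/2, 3/4), width = 3/4 - 1/2 = 1/4
  'a': [1/2 + 1/4*0/1, 1/2 + 1/4*1/2) = [1/2, 5/8)
  'd': [1/2 + 1/4*1/2, 1/2 + 1/4*3/4) = [5/8, 11/16)
  'b': [1/2 + 1/4*3/4, 1/2 + 1/4*1/1) = [11/16, 3/4) <- contains code 183/256
  emit 'b', narrow to [11/16, 3/4)
Step 3: interval [11/16, 3/4), width = 3/4 - 11/16 = 1/16
  'a': [11/16 + 1/16*0/1, 11/16 + 1/16*1/2) = [11/16, 23/32) <- contains code 183/256
  'd': [11/16 + 1/16*1/2, 11/16 + 1/16*3/4) = [23/32, 47/64)
  'b': [11/16 + 1/16*3/4, 11/16 + 1/16*1/1) = [47/64, 3/4)
  emit 'a', narrow to [11/16, 23/32)
Step 4: interval [11/16, 23/32), width = 23/32 - 11/16 = 1/32
  'a': [11/16 + 1/32*0/1, 11/16 + 1/32*1/2) = [11/16, 45/64)
  'd': [11/16 + 1/32*1/2, 11/16 + 1/32*3/4) = [45/64, 91/128)
  'b': [11/16 + 1/32*3/4, 11/16 + 1/32*1/1) = [91/128, 23/32) <- contains code 183/256
  emit 'b', narrow to [91/128, 23/32)

Answer: dbab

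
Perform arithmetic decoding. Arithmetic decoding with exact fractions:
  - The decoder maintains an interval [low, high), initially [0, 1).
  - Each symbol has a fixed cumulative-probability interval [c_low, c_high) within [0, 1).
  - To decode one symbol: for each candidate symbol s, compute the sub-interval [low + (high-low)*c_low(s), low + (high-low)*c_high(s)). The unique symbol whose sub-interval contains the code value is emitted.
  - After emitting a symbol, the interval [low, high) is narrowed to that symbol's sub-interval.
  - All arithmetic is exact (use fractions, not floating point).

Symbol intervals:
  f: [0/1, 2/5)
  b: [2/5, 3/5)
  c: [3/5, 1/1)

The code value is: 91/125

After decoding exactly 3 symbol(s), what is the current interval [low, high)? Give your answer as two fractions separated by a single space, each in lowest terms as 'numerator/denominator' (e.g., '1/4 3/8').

Answer: 87/125 19/25

Derivation:
Step 1: interval [0/1, 1/1), width = 1/1 - 0/1 = 1/1
  'f': [0/1 + 1/1*0/1, 0/1 + 1/1*2/5) = [0/1, 2/5)
  'b': [0/1 + 1/1*2/5, 0/1 + 1/1*3/5) = [2/5, 3/5)
  'c': [0/1 + 1/1*3/5, 0/1 + 1/1*1/1) = [3/5, 1/1) <- contains code 91/125
  emit 'c', narrow to [3/5, 1/1)
Step 2: interval [3/5, 1/1), width = 1/1 - 3/5 = 2/5
  'f': [3/5 + 2/5*0/1, 3/5 + 2/5*2/5) = [3/5, 19/25) <- contains code 91/125
  'b': [3/5 + 2/5*2/5, 3/5 + 2/5*3/5) = [19/25, 21/25)
  'c': [3/5 + 2/5*3/5, 3/5 + 2/5*1/1) = [21/25, 1/1)
  emit 'f', narrow to [3/5, 19/25)
Step 3: interval [3/5, 19/25), width = 19/25 - 3/5 = 4/25
  'f': [3/5 + 4/25*0/1, 3/5 + 4/25*2/5) = [3/5, 83/125)
  'b': [3/5 + 4/25*2/5, 3/5 + 4/25*3/5) = [83/125, 87/125)
  'c': [3/5 + 4/25*3/5, 3/5 + 4/25*1/1) = [87/125, 19/25) <- contains code 91/125
  emit 'c', narrow to [87/125, 19/25)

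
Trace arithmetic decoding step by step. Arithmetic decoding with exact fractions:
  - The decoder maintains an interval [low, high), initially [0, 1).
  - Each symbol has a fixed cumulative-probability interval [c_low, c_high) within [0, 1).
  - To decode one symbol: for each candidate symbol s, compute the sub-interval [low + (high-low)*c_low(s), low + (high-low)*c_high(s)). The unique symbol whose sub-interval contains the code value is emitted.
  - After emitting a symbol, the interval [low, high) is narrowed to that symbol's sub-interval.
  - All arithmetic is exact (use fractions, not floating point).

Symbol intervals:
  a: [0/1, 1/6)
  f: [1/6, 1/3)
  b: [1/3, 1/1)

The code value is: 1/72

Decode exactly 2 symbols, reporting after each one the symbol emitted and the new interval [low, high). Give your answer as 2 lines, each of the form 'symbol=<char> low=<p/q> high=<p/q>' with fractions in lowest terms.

Answer: symbol=a low=0/1 high=1/6
symbol=a low=0/1 high=1/36

Derivation:
Step 1: interval [0/1, 1/1), width = 1/1 - 0/1 = 1/1
  'a': [0/1 + 1/1*0/1, 0/1 + 1/1*1/6) = [0/1, 1/6) <- contains code 1/72
  'f': [0/1 + 1/1*1/6, 0/1 + 1/1*1/3) = [1/6, 1/3)
  'b': [0/1 + 1/1*1/3, 0/1 + 1/1*1/1) = [1/3, 1/1)
  emit 'a', narrow to [0/1, 1/6)
Step 2: interval [0/1, 1/6), width = 1/6 - 0/1 = 1/6
  'a': [0/1 + 1/6*0/1, 0/1 + 1/6*1/6) = [0/1, 1/36) <- contains code 1/72
  'f': [0/1 + 1/6*1/6, 0/1 + 1/6*1/3) = [1/36, 1/18)
  'b': [0/1 + 1/6*1/3, 0/1 + 1/6*1/1) = [1/18, 1/6)
  emit 'a', narrow to [0/1, 1/36)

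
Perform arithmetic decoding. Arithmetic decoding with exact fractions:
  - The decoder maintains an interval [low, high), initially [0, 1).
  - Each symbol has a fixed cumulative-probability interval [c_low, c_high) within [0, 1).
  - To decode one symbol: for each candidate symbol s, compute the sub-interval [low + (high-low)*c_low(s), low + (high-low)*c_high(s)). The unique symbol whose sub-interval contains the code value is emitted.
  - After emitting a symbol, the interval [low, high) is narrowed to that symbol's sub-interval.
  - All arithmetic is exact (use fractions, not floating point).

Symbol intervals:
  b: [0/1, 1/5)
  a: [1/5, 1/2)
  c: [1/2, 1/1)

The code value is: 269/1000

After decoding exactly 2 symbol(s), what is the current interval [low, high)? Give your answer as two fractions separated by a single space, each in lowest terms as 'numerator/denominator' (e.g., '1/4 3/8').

Step 1: interval [0/1, 1/1), width = 1/1 - 0/1 = 1/1
  'b': [0/1 + 1/1*0/1, 0/1 + 1/1*1/5) = [0/1, 1/5)
  'a': [0/1 + 1/1*1/5, 0/1 + 1/1*1/2) = [1/5, 1/2) <- contains code 269/1000
  'c': [0/1 + 1/1*1/2, 0/1 + 1/1*1/1) = [1/2, 1/1)
  emit 'a', narrow to [1/5, 1/2)
Step 2: interval [1/5, 1/2), width = 1/2 - 1/5 = 3/10
  'b': [1/5 + 3/10*0/1, 1/5 + 3/10*1/5) = [1/5, 13/50)
  'a': [1/5 + 3/10*1/5, 1/5 + 3/10*1/2) = [13/50, 7/20) <- contains code 269/1000
  'c': [1/5 + 3/10*1/2, 1/5 + 3/10*1/1) = [7/20, 1/2)
  emit 'a', narrow to [13/50, 7/20)

Answer: 13/50 7/20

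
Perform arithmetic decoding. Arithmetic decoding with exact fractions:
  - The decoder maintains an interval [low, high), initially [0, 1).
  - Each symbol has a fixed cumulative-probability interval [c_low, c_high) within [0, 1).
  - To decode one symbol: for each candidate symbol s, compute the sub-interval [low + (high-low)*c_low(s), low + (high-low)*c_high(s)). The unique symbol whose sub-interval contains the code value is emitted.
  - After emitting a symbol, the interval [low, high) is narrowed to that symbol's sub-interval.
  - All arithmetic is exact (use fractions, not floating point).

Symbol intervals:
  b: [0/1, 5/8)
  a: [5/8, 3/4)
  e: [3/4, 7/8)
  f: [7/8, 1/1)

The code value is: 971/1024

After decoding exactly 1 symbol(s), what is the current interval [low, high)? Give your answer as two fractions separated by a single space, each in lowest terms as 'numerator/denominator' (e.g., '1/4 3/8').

Answer: 7/8 1/1

Derivation:
Step 1: interval [0/1, 1/1), width = 1/1 - 0/1 = 1/1
  'b': [0/1 + 1/1*0/1, 0/1 + 1/1*5/8) = [0/1, 5/8)
  'a': [0/1 + 1/1*5/8, 0/1 + 1/1*3/4) = [5/8, 3/4)
  'e': [0/1 + 1/1*3/4, 0/1 + 1/1*7/8) = [3/4, 7/8)
  'f': [0/1 + 1/1*7/8, 0/1 + 1/1*1/1) = [7/8, 1/1) <- contains code 971/1024
  emit 'f', narrow to [7/8, 1/1)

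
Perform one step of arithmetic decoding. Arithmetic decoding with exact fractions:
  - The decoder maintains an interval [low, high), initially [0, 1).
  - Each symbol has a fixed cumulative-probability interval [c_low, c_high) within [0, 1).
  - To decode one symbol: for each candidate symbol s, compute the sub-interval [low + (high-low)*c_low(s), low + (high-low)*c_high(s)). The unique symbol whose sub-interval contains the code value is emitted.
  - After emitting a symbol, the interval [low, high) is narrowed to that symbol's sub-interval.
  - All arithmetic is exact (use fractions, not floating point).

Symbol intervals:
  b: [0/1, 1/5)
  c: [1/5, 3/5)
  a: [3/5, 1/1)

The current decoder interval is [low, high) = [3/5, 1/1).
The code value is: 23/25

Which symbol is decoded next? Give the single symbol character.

Interval width = high − low = 1/1 − 3/5 = 2/5
Scaled code = (code − low) / width = (23/25 − 3/5) / 2/5 = 4/5
  b: [0/1, 1/5) 
  c: [1/5, 3/5) 
  a: [3/5, 1/1) ← scaled code falls here ✓

Answer: a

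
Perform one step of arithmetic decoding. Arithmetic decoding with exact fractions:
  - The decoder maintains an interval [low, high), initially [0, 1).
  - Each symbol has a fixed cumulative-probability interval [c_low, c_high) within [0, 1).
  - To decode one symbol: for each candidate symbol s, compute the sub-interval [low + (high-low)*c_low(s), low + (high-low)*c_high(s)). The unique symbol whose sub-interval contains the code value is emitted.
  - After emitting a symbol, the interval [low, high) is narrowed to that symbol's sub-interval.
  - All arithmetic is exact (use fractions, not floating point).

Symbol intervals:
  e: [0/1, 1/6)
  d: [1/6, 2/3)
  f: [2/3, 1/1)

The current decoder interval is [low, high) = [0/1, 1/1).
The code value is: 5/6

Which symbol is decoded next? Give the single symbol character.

Interval width = high − low = 1/1 − 0/1 = 1/1
Scaled code = (code − low) / width = (5/6 − 0/1) / 1/1 = 5/6
  e: [0/1, 1/6) 
  d: [1/6, 2/3) 
  f: [2/3, 1/1) ← scaled code falls here ✓

Answer: f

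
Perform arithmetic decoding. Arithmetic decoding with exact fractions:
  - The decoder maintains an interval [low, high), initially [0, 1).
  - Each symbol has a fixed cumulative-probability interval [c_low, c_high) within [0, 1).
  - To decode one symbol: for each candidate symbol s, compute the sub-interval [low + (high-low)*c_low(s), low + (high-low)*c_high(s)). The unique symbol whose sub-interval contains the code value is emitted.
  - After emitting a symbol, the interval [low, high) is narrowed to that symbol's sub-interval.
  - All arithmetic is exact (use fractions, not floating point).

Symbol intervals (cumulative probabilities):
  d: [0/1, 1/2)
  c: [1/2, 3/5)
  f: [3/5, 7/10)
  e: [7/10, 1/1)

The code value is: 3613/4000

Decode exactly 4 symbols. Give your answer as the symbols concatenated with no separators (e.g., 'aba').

Answer: efed

Derivation:
Step 1: interval [0/1, 1/1), width = 1/1 - 0/1 = 1/1
  'd': [0/1 + 1/1*0/1, 0/1 + 1/1*1/2) = [0/1, 1/2)
  'c': [0/1 + 1/1*1/2, 0/1 + 1/1*3/5) = [1/2, 3/5)
  'f': [0/1 + 1/1*3/5, 0/1 + 1/1*7/10) = [3/5, 7/10)
  'e': [0/1 + 1/1*7/10, 0/1 + 1/1*1/1) = [7/10, 1/1) <- contains code 3613/4000
  emit 'e', narrow to [7/10, 1/1)
Step 2: interval [7/10, 1/1), width = 1/1 - 7/10 = 3/10
  'd': [7/10 + 3/10*0/1, 7/10 + 3/10*1/2) = [7/10, 17/20)
  'c': [7/10 + 3/10*1/2, 7/10 + 3/10*3/5) = [17/20, 22/25)
  'f': [7/10 + 3/10*3/5, 7/10 + 3/10*7/10) = [22/25, 91/100) <- contains code 3613/4000
  'e': [7/10 + 3/10*7/10, 7/10 + 3/10*1/1) = [91/100, 1/1)
  emit 'f', narrow to [22/25, 91/100)
Step 3: interval [22/25, 91/100), width = 91/100 - 22/25 = 3/100
  'd': [22/25 + 3/100*0/1, 22/25 + 3/100*1/2) = [22/25, 179/200)
  'c': [22/25 + 3/100*1/2, 22/25 + 3/100*3/5) = [179/200, 449/500)
  'f': [22/25 + 3/100*3/5, 22/25 + 3/100*7/10) = [449/500, 901/1000)
  'e': [22/25 + 3/100*7/10, 22/25 + 3/100*1/1) = [901/1000, 91/100) <- contains code 3613/4000
  emit 'e', narrow to [901/1000, 91/100)
Step 4: interval [901/1000, 91/100), width = 91/100 - 901/1000 = 9/1000
  'd': [901/1000 + 9/1000*0/1, 901/1000 + 9/1000*1/2) = [901/1000, 1811/2000) <- contains code 3613/4000
  'c': [901/1000 + 9/1000*1/2, 901/1000 + 9/1000*3/5) = [1811/2000, 1133/1250)
  'f': [901/1000 + 9/1000*3/5, 901/1000 + 9/1000*7/10) = [1133/1250, 9073/10000)
  'e': [901/1000 + 9/1000*7/10, 901/1000 + 9/1000*1/1) = [9073/10000, 91/100)
  emit 'd', narrow to [901/1000, 1811/2000)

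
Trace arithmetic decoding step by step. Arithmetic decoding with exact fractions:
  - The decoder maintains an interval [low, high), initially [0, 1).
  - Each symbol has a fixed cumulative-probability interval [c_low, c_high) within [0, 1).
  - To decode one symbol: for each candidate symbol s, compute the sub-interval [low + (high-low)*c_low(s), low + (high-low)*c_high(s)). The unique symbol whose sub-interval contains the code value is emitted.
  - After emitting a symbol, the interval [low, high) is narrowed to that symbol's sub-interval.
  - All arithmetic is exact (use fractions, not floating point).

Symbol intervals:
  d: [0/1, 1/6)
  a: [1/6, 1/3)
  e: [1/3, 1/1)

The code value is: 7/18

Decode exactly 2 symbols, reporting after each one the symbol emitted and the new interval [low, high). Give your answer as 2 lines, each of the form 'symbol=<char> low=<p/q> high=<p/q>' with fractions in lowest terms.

Step 1: interval [0/1, 1/1), width = 1/1 - 0/1 = 1/1
  'd': [0/1 + 1/1*0/1, 0/1 + 1/1*1/6) = [0/1, 1/6)
  'a': [0/1 + 1/1*1/6, 0/1 + 1/1*1/3) = [1/6, 1/3)
  'e': [0/1 + 1/1*1/3, 0/1 + 1/1*1/1) = [1/3, 1/1) <- contains code 7/18
  emit 'e', narrow to [1/3, 1/1)
Step 2: interval [1/3, 1/1), width = 1/1 - 1/3 = 2/3
  'd': [1/3 + 2/3*0/1, 1/3 + 2/3*1/6) = [1/3, 4/9) <- contains code 7/18
  'a': [1/3 + 2/3*1/6, 1/3 + 2/3*1/3) = [4/9, 5/9)
  'e': [1/3 + 2/3*1/3, 1/3 + 2/3*1/1) = [5/9, 1/1)
  emit 'd', narrow to [1/3, 4/9)

Answer: symbol=e low=1/3 high=1/1
symbol=d low=1/3 high=4/9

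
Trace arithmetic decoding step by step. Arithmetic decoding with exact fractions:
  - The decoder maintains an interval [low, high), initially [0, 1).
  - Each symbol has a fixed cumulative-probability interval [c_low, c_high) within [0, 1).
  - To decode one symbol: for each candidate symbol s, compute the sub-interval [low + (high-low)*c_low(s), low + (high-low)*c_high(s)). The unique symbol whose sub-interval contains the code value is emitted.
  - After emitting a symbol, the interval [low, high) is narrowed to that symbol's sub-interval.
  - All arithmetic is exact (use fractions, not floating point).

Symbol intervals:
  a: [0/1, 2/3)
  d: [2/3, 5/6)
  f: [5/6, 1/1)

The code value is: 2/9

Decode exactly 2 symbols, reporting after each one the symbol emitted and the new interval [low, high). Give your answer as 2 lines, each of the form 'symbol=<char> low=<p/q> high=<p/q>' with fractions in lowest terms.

Answer: symbol=a low=0/1 high=2/3
symbol=a low=0/1 high=4/9

Derivation:
Step 1: interval [0/1, 1/1), width = 1/1 - 0/1 = 1/1
  'a': [0/1 + 1/1*0/1, 0/1 + 1/1*2/3) = [0/1, 2/3) <- contains code 2/9
  'd': [0/1 + 1/1*2/3, 0/1 + 1/1*5/6) = [2/3, 5/6)
  'f': [0/1 + 1/1*5/6, 0/1 + 1/1*1/1) = [5/6, 1/1)
  emit 'a', narrow to [0/1, 2/3)
Step 2: interval [0/1, 2/3), width = 2/3 - 0/1 = 2/3
  'a': [0/1 + 2/3*0/1, 0/1 + 2/3*2/3) = [0/1, 4/9) <- contains code 2/9
  'd': [0/1 + 2/3*2/3, 0/1 + 2/3*5/6) = [4/9, 5/9)
  'f': [0/1 + 2/3*5/6, 0/1 + 2/3*1/1) = [5/9, 2/3)
  emit 'a', narrow to [0/1, 4/9)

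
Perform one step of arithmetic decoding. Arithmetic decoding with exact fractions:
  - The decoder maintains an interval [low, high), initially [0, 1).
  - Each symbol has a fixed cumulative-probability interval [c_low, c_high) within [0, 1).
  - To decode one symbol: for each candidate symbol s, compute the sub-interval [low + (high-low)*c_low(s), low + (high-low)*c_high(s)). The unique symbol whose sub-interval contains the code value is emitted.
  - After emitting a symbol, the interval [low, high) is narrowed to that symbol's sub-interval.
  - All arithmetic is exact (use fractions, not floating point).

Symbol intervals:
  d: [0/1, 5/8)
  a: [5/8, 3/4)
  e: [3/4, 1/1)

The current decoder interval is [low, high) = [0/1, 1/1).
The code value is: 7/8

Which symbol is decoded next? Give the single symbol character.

Interval width = high − low = 1/1 − 0/1 = 1/1
Scaled code = (code − low) / width = (7/8 − 0/1) / 1/1 = 7/8
  d: [0/1, 5/8) 
  a: [5/8, 3/4) 
  e: [3/4, 1/1) ← scaled code falls here ✓

Answer: e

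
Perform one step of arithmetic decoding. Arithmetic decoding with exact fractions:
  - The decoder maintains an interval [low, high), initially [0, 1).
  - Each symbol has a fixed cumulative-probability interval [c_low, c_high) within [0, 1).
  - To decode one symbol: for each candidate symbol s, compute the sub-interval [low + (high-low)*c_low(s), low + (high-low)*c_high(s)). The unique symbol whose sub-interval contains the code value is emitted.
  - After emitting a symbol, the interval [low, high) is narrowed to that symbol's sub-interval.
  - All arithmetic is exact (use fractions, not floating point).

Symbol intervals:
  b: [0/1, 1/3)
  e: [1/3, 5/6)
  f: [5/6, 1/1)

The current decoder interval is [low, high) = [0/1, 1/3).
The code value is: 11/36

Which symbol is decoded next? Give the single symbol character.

Answer: f

Derivation:
Interval width = high − low = 1/3 − 0/1 = 1/3
Scaled code = (code − low) / width = (11/36 − 0/1) / 1/3 = 11/12
  b: [0/1, 1/3) 
  e: [1/3, 5/6) 
  f: [5/6, 1/1) ← scaled code falls here ✓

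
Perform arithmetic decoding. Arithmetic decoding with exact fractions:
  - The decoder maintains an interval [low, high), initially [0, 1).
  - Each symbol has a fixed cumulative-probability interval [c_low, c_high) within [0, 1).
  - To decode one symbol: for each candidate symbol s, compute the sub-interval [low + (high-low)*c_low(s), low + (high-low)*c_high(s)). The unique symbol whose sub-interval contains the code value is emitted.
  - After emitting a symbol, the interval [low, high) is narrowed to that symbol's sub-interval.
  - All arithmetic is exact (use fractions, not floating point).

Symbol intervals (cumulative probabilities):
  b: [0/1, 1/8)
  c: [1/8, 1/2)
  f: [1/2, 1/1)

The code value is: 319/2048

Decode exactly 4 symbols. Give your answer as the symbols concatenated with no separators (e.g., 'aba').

Answer: cbfc

Derivation:
Step 1: interval [0/1, 1/1), width = 1/1 - 0/1 = 1/1
  'b': [0/1 + 1/1*0/1, 0/1 + 1/1*1/8) = [0/1, 1/8)
  'c': [0/1 + 1/1*1/8, 0/1 + 1/1*1/2) = [1/8, 1/2) <- contains code 319/2048
  'f': [0/1 + 1/1*1/2, 0/1 + 1/1*1/1) = [1/2, 1/1)
  emit 'c', narrow to [1/8, 1/2)
Step 2: interval [1/8, 1/2), width = 1/2 - 1/8 = 3/8
  'b': [1/8 + 3/8*0/1, 1/8 + 3/8*1/8) = [1/8, 11/64) <- contains code 319/2048
  'c': [1/8 + 3/8*1/8, 1/8 + 3/8*1/2) = [11/64, 5/16)
  'f': [1/8 + 3/8*1/2, 1/8 + 3/8*1/1) = [5/16, 1/2)
  emit 'b', narrow to [1/8, 11/64)
Step 3: interval [1/8, 11/64), width = 11/64 - 1/8 = 3/64
  'b': [1/8 + 3/64*0/1, 1/8 + 3/64*1/8) = [1/8, 67/512)
  'c': [1/8 + 3/64*1/8, 1/8 + 3/64*1/2) = [67/512, 19/128)
  'f': [1/8 + 3/64*1/2, 1/8 + 3/64*1/1) = [19/128, 11/64) <- contains code 319/2048
  emit 'f', narrow to [19/128, 11/64)
Step 4: interval [19/128, 11/64), width = 11/64 - 19/128 = 3/128
  'b': [19/128 + 3/128*0/1, 19/128 + 3/128*1/8) = [19/128, 155/1024)
  'c': [19/128 + 3/128*1/8, 19/128 + 3/128*1/2) = [155/1024, 41/256) <- contains code 319/2048
  'f': [19/128 + 3/128*1/2, 19/128 + 3/128*1/1) = [41/256, 11/64)
  emit 'c', narrow to [155/1024, 41/256)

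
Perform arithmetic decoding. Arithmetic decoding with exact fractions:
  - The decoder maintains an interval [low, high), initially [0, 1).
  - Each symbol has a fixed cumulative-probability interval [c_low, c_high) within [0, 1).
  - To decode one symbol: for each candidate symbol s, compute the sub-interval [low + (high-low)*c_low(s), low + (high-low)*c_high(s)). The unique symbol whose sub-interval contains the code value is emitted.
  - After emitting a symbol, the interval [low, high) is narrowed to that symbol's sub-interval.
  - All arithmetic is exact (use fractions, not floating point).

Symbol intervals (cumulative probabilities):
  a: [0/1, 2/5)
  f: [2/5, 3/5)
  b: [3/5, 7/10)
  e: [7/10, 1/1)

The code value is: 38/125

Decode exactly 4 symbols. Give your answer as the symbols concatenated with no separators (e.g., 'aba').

Step 1: interval [0/1, 1/1), width = 1/1 - 0/1 = 1/1
  'a': [0/1 + 1/1*0/1, 0/1 + 1/1*2/5) = [0/1, 2/5) <- contains code 38/125
  'f': [0/1 + 1/1*2/5, 0/1 + 1/1*3/5) = [2/5, 3/5)
  'b': [0/1 + 1/1*3/5, 0/1 + 1/1*7/10) = [3/5, 7/10)
  'e': [0/1 + 1/1*7/10, 0/1 + 1/1*1/1) = [7/10, 1/1)
  emit 'a', narrow to [0/1, 2/5)
Step 2: interval [0/1, 2/5), width = 2/5 - 0/1 = 2/5
  'a': [0/1 + 2/5*0/1, 0/1 + 2/5*2/5) = [0/1, 4/25)
  'f': [0/1 + 2/5*2/5, 0/1 + 2/5*3/5) = [4/25, 6/25)
  'b': [0/1 + 2/5*3/5, 0/1 + 2/5*7/10) = [6/25, 7/25)
  'e': [0/1 + 2/5*7/10, 0/1 + 2/5*1/1) = [7/25, 2/5) <- contains code 38/125
  emit 'e', narrow to [7/25, 2/5)
Step 3: interval [7/25, 2/5), width = 2/5 - 7/25 = 3/25
  'a': [7/25 + 3/25*0/1, 7/25 + 3/25*2/5) = [7/25, 41/125) <- contains code 38/125
  'f': [7/25 + 3/25*2/5, 7/25 + 3/25*3/5) = [41/125, 44/125)
  'b': [7/25 + 3/25*3/5, 7/25 + 3/25*7/10) = [44/125, 91/250)
  'e': [7/25 + 3/25*7/10, 7/25 + 3/25*1/1) = [91/250, 2/5)
  emit 'a', narrow to [7/25, 41/125)
Step 4: interval [7/25, 41/125), width = 41/125 - 7/25 = 6/125
  'a': [7/25 + 6/125*0/1, 7/25 + 6/125*2/5) = [7/25, 187/625)
  'f': [7/25 + 6/125*2/5, 7/25 + 6/125*3/5) = [187/625, 193/625) <- contains code 38/125
  'b': [7/25 + 6/125*3/5, 7/25 + 6/125*7/10) = [193/625, 196/625)
  'e': [7/25 + 6/125*7/10, 7/25 + 6/125*1/1) = [196/625, 41/125)
  emit 'f', narrow to [187/625, 193/625)

Answer: aeaf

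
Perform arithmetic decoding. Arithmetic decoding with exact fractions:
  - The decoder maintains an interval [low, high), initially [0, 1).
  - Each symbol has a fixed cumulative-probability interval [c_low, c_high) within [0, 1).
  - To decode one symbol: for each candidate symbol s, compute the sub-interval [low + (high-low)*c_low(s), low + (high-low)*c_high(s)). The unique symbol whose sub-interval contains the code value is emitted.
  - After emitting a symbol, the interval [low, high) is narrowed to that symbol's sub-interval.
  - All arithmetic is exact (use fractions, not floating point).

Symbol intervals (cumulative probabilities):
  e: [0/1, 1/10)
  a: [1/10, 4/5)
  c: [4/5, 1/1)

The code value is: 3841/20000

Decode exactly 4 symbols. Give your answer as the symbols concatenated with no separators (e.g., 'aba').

Answer: aaea

Derivation:
Step 1: interval [0/1, 1/1), width = 1/1 - 0/1 = 1/1
  'e': [0/1 + 1/1*0/1, 0/1 + 1/1*1/10) = [0/1, 1/10)
  'a': [0/1 + 1/1*1/10, 0/1 + 1/1*4/5) = [1/10, 4/5) <- contains code 3841/20000
  'c': [0/1 + 1/1*4/5, 0/1 + 1/1*1/1) = [4/5, 1/1)
  emit 'a', narrow to [1/10, 4/5)
Step 2: interval [1/10, 4/5), width = 4/5 - 1/10 = 7/10
  'e': [1/10 + 7/10*0/1, 1/10 + 7/10*1/10) = [1/10, 17/100)
  'a': [1/10 + 7/10*1/10, 1/10 + 7/10*4/5) = [17/100, 33/50) <- contains code 3841/20000
  'c': [1/10 + 7/10*4/5, 1/10 + 7/10*1/1) = [33/50, 4/5)
  emit 'a', narrow to [17/100, 33/50)
Step 3: interval [17/100, 33/50), width = 33/50 - 17/100 = 49/100
  'e': [17/100 + 49/100*0/1, 17/100 + 49/100*1/10) = [17/100, 219/1000) <- contains code 3841/20000
  'a': [17/100 + 49/100*1/10, 17/100 + 49/100*4/5) = [219/1000, 281/500)
  'c': [17/100 + 49/100*4/5, 17/100 + 49/100*1/1) = [281/500, 33/50)
  emit 'e', narrow to [17/100, 219/1000)
Step 4: interval [17/100, 219/1000), width = 219/1000 - 17/100 = 49/1000
  'e': [17/100 + 49/1000*0/1, 17/100 + 49/1000*1/10) = [17/100, 1749/10000)
  'a': [17/100 + 49/1000*1/10, 17/100 + 49/1000*4/5) = [1749/10000, 523/2500) <- contains code 3841/20000
  'c': [17/100 + 49/1000*4/5, 17/100 + 49/1000*1/1) = [523/2500, 219/1000)
  emit 'a', narrow to [1749/10000, 523/2500)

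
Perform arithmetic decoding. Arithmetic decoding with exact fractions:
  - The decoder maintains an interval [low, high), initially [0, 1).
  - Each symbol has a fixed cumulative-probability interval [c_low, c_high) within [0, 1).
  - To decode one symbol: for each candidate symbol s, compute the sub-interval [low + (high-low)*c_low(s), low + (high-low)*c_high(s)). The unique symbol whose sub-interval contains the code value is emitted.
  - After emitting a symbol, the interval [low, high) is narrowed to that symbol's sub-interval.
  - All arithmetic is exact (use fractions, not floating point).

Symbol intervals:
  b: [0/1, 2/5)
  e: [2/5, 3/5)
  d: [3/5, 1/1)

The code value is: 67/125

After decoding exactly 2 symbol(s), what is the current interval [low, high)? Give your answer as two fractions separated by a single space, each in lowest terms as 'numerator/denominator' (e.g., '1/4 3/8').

Answer: 13/25 3/5

Derivation:
Step 1: interval [0/1, 1/1), width = 1/1 - 0/1 = 1/1
  'b': [0/1 + 1/1*0/1, 0/1 + 1/1*2/5) = [0/1, 2/5)
  'e': [0/1 + 1/1*2/5, 0/1 + 1/1*3/5) = [2/5, 3/5) <- contains code 67/125
  'd': [0/1 + 1/1*3/5, 0/1 + 1/1*1/1) = [3/5, 1/1)
  emit 'e', narrow to [2/5, 3/5)
Step 2: interval [2/5, 3/5), width = 3/5 - 2/5 = 1/5
  'b': [2/5 + 1/5*0/1, 2/5 + 1/5*2/5) = [2/5, 12/25)
  'e': [2/5 + 1/5*2/5, 2/5 + 1/5*3/5) = [12/25, 13/25)
  'd': [2/5 + 1/5*3/5, 2/5 + 1/5*1/1) = [13/25, 3/5) <- contains code 67/125
  emit 'd', narrow to [13/25, 3/5)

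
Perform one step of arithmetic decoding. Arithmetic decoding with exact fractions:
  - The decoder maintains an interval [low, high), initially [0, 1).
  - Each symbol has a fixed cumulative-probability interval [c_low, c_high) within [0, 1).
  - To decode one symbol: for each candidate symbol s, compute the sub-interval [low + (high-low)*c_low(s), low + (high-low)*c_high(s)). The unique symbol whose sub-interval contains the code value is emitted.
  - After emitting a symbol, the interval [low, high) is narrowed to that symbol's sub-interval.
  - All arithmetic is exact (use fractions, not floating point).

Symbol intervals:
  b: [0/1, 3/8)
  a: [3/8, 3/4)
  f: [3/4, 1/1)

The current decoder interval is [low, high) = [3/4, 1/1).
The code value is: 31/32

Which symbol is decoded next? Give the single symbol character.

Interval width = high − low = 1/1 − 3/4 = 1/4
Scaled code = (code − low) / width = (31/32 − 3/4) / 1/4 = 7/8
  b: [0/1, 3/8) 
  a: [3/8, 3/4) 
  f: [3/4, 1/1) ← scaled code falls here ✓

Answer: f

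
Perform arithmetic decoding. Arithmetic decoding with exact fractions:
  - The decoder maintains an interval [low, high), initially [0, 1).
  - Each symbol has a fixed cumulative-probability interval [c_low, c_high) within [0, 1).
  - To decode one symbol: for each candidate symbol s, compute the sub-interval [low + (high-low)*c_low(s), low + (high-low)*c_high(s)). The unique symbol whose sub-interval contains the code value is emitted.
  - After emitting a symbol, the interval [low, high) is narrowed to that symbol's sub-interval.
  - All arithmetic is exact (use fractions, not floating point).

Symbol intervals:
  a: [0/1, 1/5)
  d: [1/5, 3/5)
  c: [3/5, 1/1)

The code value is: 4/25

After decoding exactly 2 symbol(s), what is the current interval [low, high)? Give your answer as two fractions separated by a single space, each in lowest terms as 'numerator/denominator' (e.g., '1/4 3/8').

Answer: 3/25 1/5

Derivation:
Step 1: interval [0/1, 1/1), width = 1/1 - 0/1 = 1/1
  'a': [0/1 + 1/1*0/1, 0/1 + 1/1*1/5) = [0/1, 1/5) <- contains code 4/25
  'd': [0/1 + 1/1*1/5, 0/1 + 1/1*3/5) = [1/5, 3/5)
  'c': [0/1 + 1/1*3/5, 0/1 + 1/1*1/1) = [3/5, 1/1)
  emit 'a', narrow to [0/1, 1/5)
Step 2: interval [0/1, 1/5), width = 1/5 - 0/1 = 1/5
  'a': [0/1 + 1/5*0/1, 0/1 + 1/5*1/5) = [0/1, 1/25)
  'd': [0/1 + 1/5*1/5, 0/1 + 1/5*3/5) = [1/25, 3/25)
  'c': [0/1 + 1/5*3/5, 0/1 + 1/5*1/1) = [3/25, 1/5) <- contains code 4/25
  emit 'c', narrow to [3/25, 1/5)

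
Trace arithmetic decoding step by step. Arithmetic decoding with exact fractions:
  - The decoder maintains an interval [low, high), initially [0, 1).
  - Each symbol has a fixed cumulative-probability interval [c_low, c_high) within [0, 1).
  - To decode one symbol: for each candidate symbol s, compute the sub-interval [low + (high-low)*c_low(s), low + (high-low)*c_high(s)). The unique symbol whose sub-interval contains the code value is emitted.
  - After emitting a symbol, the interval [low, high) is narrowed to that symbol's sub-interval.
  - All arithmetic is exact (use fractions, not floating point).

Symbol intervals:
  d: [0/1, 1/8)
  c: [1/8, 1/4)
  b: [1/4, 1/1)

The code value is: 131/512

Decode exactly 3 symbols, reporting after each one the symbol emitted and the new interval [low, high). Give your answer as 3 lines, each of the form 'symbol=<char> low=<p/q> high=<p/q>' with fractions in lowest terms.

Answer: symbol=b low=1/4 high=1/1
symbol=d low=1/4 high=11/32
symbol=d low=1/4 high=67/256

Derivation:
Step 1: interval [0/1, 1/1), width = 1/1 - 0/1 = 1/1
  'd': [0/1 + 1/1*0/1, 0/1 + 1/1*1/8) = [0/1, 1/8)
  'c': [0/1 + 1/1*1/8, 0/1 + 1/1*1/4) = [1/8, 1/4)
  'b': [0/1 + 1/1*1/4, 0/1 + 1/1*1/1) = [1/4, 1/1) <- contains code 131/512
  emit 'b', narrow to [1/4, 1/1)
Step 2: interval [1/4, 1/1), width = 1/1 - 1/4 = 3/4
  'd': [1/4 + 3/4*0/1, 1/4 + 3/4*1/8) = [1/4, 11/32) <- contains code 131/512
  'c': [1/4 + 3/4*1/8, 1/4 + 3/4*1/4) = [11/32, 7/16)
  'b': [1/4 + 3/4*1/4, 1/4 + 3/4*1/1) = [7/16, 1/1)
  emit 'd', narrow to [1/4, 11/32)
Step 3: interval [1/4, 11/32), width = 11/32 - 1/4 = 3/32
  'd': [1/4 + 3/32*0/1, 1/4 + 3/32*1/8) = [1/4, 67/256) <- contains code 131/512
  'c': [1/4 + 3/32*1/8, 1/4 + 3/32*1/4) = [67/256, 35/128)
  'b': [1/4 + 3/32*1/4, 1/4 + 3/32*1/1) = [35/128, 11/32)
  emit 'd', narrow to [1/4, 67/256)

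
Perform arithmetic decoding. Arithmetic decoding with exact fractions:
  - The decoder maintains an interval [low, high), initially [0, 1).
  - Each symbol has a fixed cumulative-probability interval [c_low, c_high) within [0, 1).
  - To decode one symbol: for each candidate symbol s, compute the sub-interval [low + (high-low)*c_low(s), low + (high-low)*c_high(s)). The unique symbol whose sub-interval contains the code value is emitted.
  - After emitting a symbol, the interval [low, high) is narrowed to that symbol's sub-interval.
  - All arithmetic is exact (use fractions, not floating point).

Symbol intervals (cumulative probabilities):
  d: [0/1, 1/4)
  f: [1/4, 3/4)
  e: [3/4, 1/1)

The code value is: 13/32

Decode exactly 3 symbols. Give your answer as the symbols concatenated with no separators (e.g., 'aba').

Answer: ffd

Derivation:
Step 1: interval [0/1, 1/1), width = 1/1 - 0/1 = 1/1
  'd': [0/1 + 1/1*0/1, 0/1 + 1/1*1/4) = [0/1, 1/4)
  'f': [0/1 + 1/1*1/4, 0/1 + 1/1*3/4) = [1/4, 3/4) <- contains code 13/32
  'e': [0/1 + 1/1*3/4, 0/1 + 1/1*1/1) = [3/4, 1/1)
  emit 'f', narrow to [1/4, 3/4)
Step 2: interval [1/4, 3/4), width = 3/4 - 1/4 = 1/2
  'd': [1/4 + 1/2*0/1, 1/4 + 1/2*1/4) = [1/4, 3/8)
  'f': [1/4 + 1/2*1/4, 1/4 + 1/2*3/4) = [3/8, 5/8) <- contains code 13/32
  'e': [1/4 + 1/2*3/4, 1/4 + 1/2*1/1) = [5/8, 3/4)
  emit 'f', narrow to [3/8, 5/8)
Step 3: interval [3/8, 5/8), width = 5/8 - 3/8 = 1/4
  'd': [3/8 + 1/4*0/1, 3/8 + 1/4*1/4) = [3/8, 7/16) <- contains code 13/32
  'f': [3/8 + 1/4*1/4, 3/8 + 1/4*3/4) = [7/16, 9/16)
  'e': [3/8 + 1/4*3/4, 3/8 + 1/4*1/1) = [9/16, 5/8)
  emit 'd', narrow to [3/8, 7/16)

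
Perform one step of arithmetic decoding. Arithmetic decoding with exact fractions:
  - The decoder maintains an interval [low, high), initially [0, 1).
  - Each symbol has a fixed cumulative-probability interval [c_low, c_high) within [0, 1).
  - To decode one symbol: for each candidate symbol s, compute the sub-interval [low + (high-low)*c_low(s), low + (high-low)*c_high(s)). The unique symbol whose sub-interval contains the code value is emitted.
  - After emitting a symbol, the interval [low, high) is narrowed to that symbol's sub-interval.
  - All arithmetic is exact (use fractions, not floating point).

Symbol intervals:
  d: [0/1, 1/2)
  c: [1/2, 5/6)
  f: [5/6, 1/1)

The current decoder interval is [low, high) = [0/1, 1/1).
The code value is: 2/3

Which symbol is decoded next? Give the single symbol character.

Answer: c

Derivation:
Interval width = high − low = 1/1 − 0/1 = 1/1
Scaled code = (code − low) / width = (2/3 − 0/1) / 1/1 = 2/3
  d: [0/1, 1/2) 
  c: [1/2, 5/6) ← scaled code falls here ✓
  f: [5/6, 1/1) 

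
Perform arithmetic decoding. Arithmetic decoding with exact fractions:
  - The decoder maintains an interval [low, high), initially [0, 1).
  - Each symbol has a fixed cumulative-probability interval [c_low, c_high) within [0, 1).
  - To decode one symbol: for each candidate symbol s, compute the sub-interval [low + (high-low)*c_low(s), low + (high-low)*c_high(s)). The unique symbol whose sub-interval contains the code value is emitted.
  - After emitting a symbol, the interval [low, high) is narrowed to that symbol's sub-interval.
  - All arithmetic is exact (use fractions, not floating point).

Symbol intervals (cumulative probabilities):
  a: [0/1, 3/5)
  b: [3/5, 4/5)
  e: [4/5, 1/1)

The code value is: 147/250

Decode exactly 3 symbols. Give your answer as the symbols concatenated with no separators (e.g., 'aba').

Answer: aee

Derivation:
Step 1: interval [0/1, 1/1), width = 1/1 - 0/1 = 1/1
  'a': [0/1 + 1/1*0/1, 0/1 + 1/1*3/5) = [0/1, 3/5) <- contains code 147/250
  'b': [0/1 + 1/1*3/5, 0/1 + 1/1*4/5) = [3/5, 4/5)
  'e': [0/1 + 1/1*4/5, 0/1 + 1/1*1/1) = [4/5, 1/1)
  emit 'a', narrow to [0/1, 3/5)
Step 2: interval [0/1, 3/5), width = 3/5 - 0/1 = 3/5
  'a': [0/1 + 3/5*0/1, 0/1 + 3/5*3/5) = [0/1, 9/25)
  'b': [0/1 + 3/5*3/5, 0/1 + 3/5*4/5) = [9/25, 12/25)
  'e': [0/1 + 3/5*4/5, 0/1 + 3/5*1/1) = [12/25, 3/5) <- contains code 147/250
  emit 'e', narrow to [12/25, 3/5)
Step 3: interval [12/25, 3/5), width = 3/5 - 12/25 = 3/25
  'a': [12/25 + 3/25*0/1, 12/25 + 3/25*3/5) = [12/25, 69/125)
  'b': [12/25 + 3/25*3/5, 12/25 + 3/25*4/5) = [69/125, 72/125)
  'e': [12/25 + 3/25*4/5, 12/25 + 3/25*1/1) = [72/125, 3/5) <- contains code 147/250
  emit 'e', narrow to [72/125, 3/5)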